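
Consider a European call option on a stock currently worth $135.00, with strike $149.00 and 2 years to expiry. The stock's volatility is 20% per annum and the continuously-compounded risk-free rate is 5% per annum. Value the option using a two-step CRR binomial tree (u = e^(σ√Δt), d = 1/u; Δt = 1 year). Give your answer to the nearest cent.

$15.81

CRR parameters: u = e^(σ√Δt) = e^(0.2·√1) = 1.2214, d = 1/u = 0.8187
Per-period rate: rΔt = 0.05·1 = 0.05, so R = e^0.05 = 1.0513
Risk-neutral probability p = (e^0.05 − 0.8187)/(1.2214 − 0.8187) = 0.2325/0.4027 = 0.5775
Terminal stock prices: S_uu = 201.4, S_ud = 135, S_dd = 90.49
Terminal payoffs (S − K): max(52.4, 0) = 52.4, max(-14, 0) = 0, max(-58.51, 0) = 0
Node u (S = 164.9): V_u = e^(−0.05)·[0.5775·52.3963 + 0.4225·0.0000] = 28.7828
Node d (S = 110.5): V_d = e^(−0.05)·[0.5775·0.0000 + 0.4225·0.0000] = 0.0000
Node 0 (S = 135): V_0 = e^(−0.05)·[0.5775·28.7828 + 0.4225·0.0000] = 15.8112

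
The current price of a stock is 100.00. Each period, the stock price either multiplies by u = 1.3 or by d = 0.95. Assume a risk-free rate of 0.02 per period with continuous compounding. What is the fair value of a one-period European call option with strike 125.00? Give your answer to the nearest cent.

Risk-neutral probability p = (e^0.02 − 0.95)/(1.3 − 0.95) = 0.0702/0.3500 = 0.2006
Terminal stock prices: S_u = 130, S_d = 95
Terminal payoffs (S − K): max(5, 0) = 5, max(-30, 0) = 0
Node 0 (S = 100): V_0 = e^(−0.02)·[0.2006·5.0000 + 0.7994·0.0000] = 0.9830

0.98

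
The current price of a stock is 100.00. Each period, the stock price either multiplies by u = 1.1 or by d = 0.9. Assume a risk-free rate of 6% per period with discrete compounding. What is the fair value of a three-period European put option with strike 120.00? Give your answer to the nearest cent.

6.39

Risk-neutral probability p = (1 + 0.06 − 0.9)/(1.1 − 0.9) = 0.1600/0.2000 = 0.8000
Terminal stock prices: S_uuu = 133.1, S_uud = 108.9, S_udd = 89.1, S_ddd = 72.9
Terminal payoffs (K − S): max(-13.1, 0) = 0, max(11.1, 0) = 11.1, max(30.9, 0) = 30.9, max(47.1, 0) = 47.1
Node uu (S = 121): V_uu = 1/1.06·[0.8000·0.0000 + 0.2000·11.1000] = 2.0943
Node ud (S = 99): V_ud = 1/1.06·[0.8000·11.1000 + 0.2000·30.9000] = 14.2075
Node dd (S = 81): V_dd = 1/1.06·[0.8000·30.9000 + 0.2000·47.1000] = 32.2075
Node u (S = 110): V_u = 1/1.06·[0.8000·2.0943 + 0.2000·14.2075] = 4.2613
Node d (S = 90): V_d = 1/1.06·[0.8000·14.2075 + 0.2000·32.2075] = 16.7996
Node 0 (S = 100): V_0 = 1/1.06·[0.8000·4.2613 + 0.2000·16.7996] = 6.3858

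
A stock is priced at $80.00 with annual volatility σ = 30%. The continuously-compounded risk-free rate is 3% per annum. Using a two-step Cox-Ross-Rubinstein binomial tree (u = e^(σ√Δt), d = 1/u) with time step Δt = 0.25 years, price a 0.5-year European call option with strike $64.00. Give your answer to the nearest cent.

$18.18

CRR parameters: u = e^(σ√Δt) = e^(0.3·√0.25) = 1.1618, d = 1/u = 0.8607
Per-period rate: rΔt = 0.03·0.25 = 0.0075, so R = e^0.0075 = 1.0075
Risk-neutral probability p = (e^0.0075 − 0.8607)/(1.1618 − 0.8607) = 0.1468/0.3011 = 0.4876
Terminal stock prices: S_uu = 108, S_ud = 80, S_dd = 59.27
Terminal payoffs (S − K): max(43.99, 0) = 43.99, max(16, 0) = 16, max(-4.735, 0) = 0
Node u (S = 92.95): V_u = e^(−0.0075)·[0.4876·43.9887 + 0.5124·16.0000] = 29.4249
Node d (S = 68.86): V_d = e^(−0.0075)·[0.4876·16.0000 + 0.5124·0.0000] = 7.7428
Node 0 (S = 80): V_0 = e^(−0.0075)·[0.4876·29.4249 + 0.5124·7.7428] = 18.1775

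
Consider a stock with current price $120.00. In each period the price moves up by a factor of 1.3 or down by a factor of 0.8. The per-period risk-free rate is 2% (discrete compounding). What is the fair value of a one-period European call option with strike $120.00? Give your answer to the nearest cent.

Risk-neutral probability p = (1 + 0.02 − 0.8)/(1.3 − 0.8) = 0.2200/0.5000 = 0.4400
Terminal stock prices: S_u = 156, S_d = 96
Terminal payoffs (S − K): max(36, 0) = 36, max(-24, 0) = 0
Node 0 (S = 120): V_0 = 1/1.02·[0.4400·36.0000 + 0.5600·0.0000] = 15.5294

$15.53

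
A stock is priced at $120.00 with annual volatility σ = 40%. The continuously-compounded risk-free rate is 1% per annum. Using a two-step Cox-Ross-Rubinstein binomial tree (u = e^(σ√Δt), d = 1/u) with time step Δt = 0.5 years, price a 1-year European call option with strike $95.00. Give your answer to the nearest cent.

CRR parameters: u = e^(σ√Δt) = e^(0.4·√0.5) = 1.3269, d = 1/u = 0.7536
Per-period rate: rΔt = 0.01·0.5 = 0.005, so R = e^0.005 = 1.0050
Risk-neutral probability p = (e^0.005 − 0.7536)/(1.3269 − 0.7536) = 0.2514/0.5733 = 0.4385
Terminal stock prices: S_uu = 211.3, S_ud = 120, S_dd = 68.16
Terminal payoffs (S − K): max(116.3, 0) = 116.3, max(25, 0) = 25, max(-26.84, 0) = 0
Node u (S = 159.2): V_u = e^(−0.005)·[0.4385·116.2785 + 0.5615·25.0000] = 64.7014
Node d (S = 90.44): V_d = e^(−0.005)·[0.4385·25.0000 + 0.5615·0.0000] = 10.9078
Node 0 (S = 120): V_0 = e^(−0.005)·[0.4385·64.7014 + 0.5615·10.9078] = 34.3243

$34.32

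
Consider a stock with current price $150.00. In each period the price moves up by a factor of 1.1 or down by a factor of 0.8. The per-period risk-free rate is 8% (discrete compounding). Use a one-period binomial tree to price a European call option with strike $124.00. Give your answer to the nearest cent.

$35.43

Risk-neutral probability p = (1 + 0.08 − 0.8)/(1.1 − 0.8) = 0.2800/0.3000 = 0.9333
Terminal stock prices: S_u = 165, S_d = 120
Terminal payoffs (S − K): max(41, 0) = 41, max(-4, 0) = 0
Node 0 (S = 150): V_0 = 1/1.08·[0.9333·41.0000 + 0.0667·0.0000] = 35.4321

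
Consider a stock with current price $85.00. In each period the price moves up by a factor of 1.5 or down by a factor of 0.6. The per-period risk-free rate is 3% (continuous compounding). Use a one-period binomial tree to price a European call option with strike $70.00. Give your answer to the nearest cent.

Risk-neutral probability p = (e^0.03 − 0.6)/(1.5 − 0.6) = 0.4305/0.9000 = 0.4783
Terminal stock prices: S_u = 127.5, S_d = 51
Terminal payoffs (S − K): max(57.5, 0) = 57.5, max(-19, 0) = 0
Node 0 (S = 85): V_0 = e^(−0.03)·[0.4783·57.5000 + 0.5217·0.0000] = 26.6885

$26.69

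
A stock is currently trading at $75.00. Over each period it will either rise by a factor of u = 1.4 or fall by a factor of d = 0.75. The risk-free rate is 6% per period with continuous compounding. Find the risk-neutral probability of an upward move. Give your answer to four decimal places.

Risk-neutral probability p = (e^0.06 − 0.75)/(1.4 − 0.75) = 0.3118/0.6500 = 0.4797

p = 0.4797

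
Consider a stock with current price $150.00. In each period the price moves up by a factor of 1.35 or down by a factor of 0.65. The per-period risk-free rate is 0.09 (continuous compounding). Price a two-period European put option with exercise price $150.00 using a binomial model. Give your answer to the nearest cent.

$16.78

Risk-neutral probability p = (e^0.09 − 0.65)/(1.35 − 0.65) = 0.4442/0.7000 = 0.6345
Terminal stock prices: S_uu = 273.4, S_ud = 131.6, S_dd = 63.38
Terminal payoffs (K − S): max(-123.4, 0) = 0, max(18.38, 0) = 18.38, max(86.62, 0) = 86.62
Node u (S = 202.5): V_u = e^(−0.09)·[0.6345·0.0000 + 0.3655·18.3750] = 6.1374
Node d (S = 97.5): V_d = e^(−0.09)·[0.6345·18.3750 + 0.3655·86.6250] = 39.5897
Node 0 (S = 150): V_0 = e^(−0.09)·[0.6345·6.1374 + 0.3655·39.5897] = 16.7826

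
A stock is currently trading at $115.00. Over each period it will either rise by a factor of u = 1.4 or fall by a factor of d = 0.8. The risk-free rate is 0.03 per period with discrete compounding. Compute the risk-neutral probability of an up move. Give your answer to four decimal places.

p = 0.3833

Risk-neutral probability p = (1 + 0.03 − 0.8)/(1.4 − 0.8) = 0.2300/0.6000 = 0.3833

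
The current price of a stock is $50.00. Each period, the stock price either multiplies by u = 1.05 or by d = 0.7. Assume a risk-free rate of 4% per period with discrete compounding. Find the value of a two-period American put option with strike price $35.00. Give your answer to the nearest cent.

$0.01

Risk-neutral probability p = (1 + 0.04 − 0.7)/(1.05 − 0.7) = 0.3400/0.3500 = 0.9714
Terminal stock prices: S_uu = 55.12, S_ud = 36.75, S_dd = 24.5
Terminal payoffs (K − S): max(-20.12, 0) = 0, max(-1.75, 0) = 0, max(10.5, 0) = 10.5
Node u (S = 52.5): continuation = 1/1.04·[0.9714·0.0000 + 0.0286·0.0000] = 0.0000; exercise value = 0.0000 ≤ continuation, so V_u = 0.0000
Node d (S = 35): continuation = 1/1.04·[0.9714·0.0000 + 0.0286·10.5000] = 0.2885; exercise value = 0.0000 ≤ continuation, so V_d = 0.2885
Node 0 (S = 50): continuation = 1/1.04·[0.9714·0.0000 + 0.0286·0.2885] = 0.0079; exercise value = 0.0000 ≤ continuation, so V_0 = 0.0079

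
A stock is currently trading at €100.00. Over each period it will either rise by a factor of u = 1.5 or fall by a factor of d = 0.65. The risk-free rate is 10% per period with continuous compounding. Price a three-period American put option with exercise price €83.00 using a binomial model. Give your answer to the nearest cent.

€10.56

Risk-neutral probability p = (e^0.1 − 0.65)/(1.5 − 0.65) = 0.4552/0.8500 = 0.5355
Terminal stock prices: S_uuu = 337.5, S_uud = 146.2, S_udd = 63.38, S_ddd = 27.46
Terminal payoffs (K − S): max(-254.5, 0) = 0, max(-63.25, 0) = 0, max(19.62, 0) = 19.62, max(55.54, 0) = 55.54
Node uu (S = 225): continuation = e^(−0.1)·[0.5355·0.0000 + 0.4645·0.0000] = 0.0000; exercise value = 0.0000 ≤ continuation, so V_uu = 0.0000
Node ud (S = 97.5): continuation = e^(−0.1)·[0.5355·0.0000 + 0.4645·19.6250] = 8.2484; exercise value = 0.0000 ≤ continuation, so V_ud = 8.2484
Node dd (S = 42.25): continuation = e^(−0.1)·[0.5355·19.6250 + 0.4645·55.5375] = 32.8515; exercise value = 40.7500 > continuation, so V_dd = 40.7500 (exercise)
Node u (S = 150): continuation = e^(−0.1)·[0.5355·0.0000 + 0.4645·8.2484] = 3.4668; exercise value = 0.0000 ≤ continuation, so V_u = 3.4668
Node d (S = 65): continuation = e^(−0.1)·[0.5355·8.2484 + 0.4645·40.7500] = 21.1239; exercise value = 18.0000 ≤ continuation, so V_d = 21.1239
Node 0 (S = 100): continuation = e^(−0.1)·[0.5355·3.4668 + 0.4645·21.1239] = 10.5582; exercise value = 0.0000 ≤ continuation, so V_0 = 10.5582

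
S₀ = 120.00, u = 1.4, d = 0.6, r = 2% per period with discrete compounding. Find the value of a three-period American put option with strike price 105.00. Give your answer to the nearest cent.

Risk-neutral probability p = (1 + 0.02 − 0.6)/(1.4 − 0.6) = 0.4200/0.8000 = 0.5250
Terminal stock prices: S_uuu = 329.3, S_uud = 141.1, S_udd = 60.48, S_ddd = 25.92
Terminal payoffs (K − S): max(-224.3, 0) = 0, max(-36.12, 0) = 0, max(44.52, 0) = 44.52, max(79.08, 0) = 79.08
Node uu (S = 235.2): continuation = 1/1.02·[0.5250·0.0000 + 0.4750·0.0000] = 0.0000; exercise value = 0.0000 ≤ continuation, so V_uu = 0.0000
Node ud (S = 100.8): continuation = 1/1.02·[0.5250·0.0000 + 0.4750·44.5200] = 20.7324; exercise value = 4.2000 ≤ continuation, so V_ud = 20.7324
Node dd (S = 43.2): continuation = 1/1.02·[0.5250·44.5200 + 0.4750·79.0800] = 59.7412; exercise value = 61.8000 > continuation, so V_dd = 61.8000 (exercise)
Node u (S = 168): continuation = 1/1.02·[0.5250·0.0000 + 0.4750·20.7324] = 9.6548; exercise value = 0.0000 ≤ continuation, so V_u = 9.6548
Node d (S = 72): continuation = 1/1.02·[0.5250·20.7324 + 0.4750·61.8000] = 39.4505; exercise value = 33.0000 ≤ continuation, so V_d = 39.4505
Node 0 (S = 120): continuation = 1/1.02·[0.5250·9.6548 + 0.4750·39.4505] = 23.3409; exercise value = 0.0000 ≤ continuation, so V_0 = 23.3409

23.34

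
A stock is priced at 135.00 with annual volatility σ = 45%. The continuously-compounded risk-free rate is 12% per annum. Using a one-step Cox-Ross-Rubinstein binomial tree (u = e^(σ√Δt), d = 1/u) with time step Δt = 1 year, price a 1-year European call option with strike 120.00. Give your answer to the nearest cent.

42.82

CRR parameters: u = e^(σ√Δt) = e^(0.45·√1) = 1.5683, d = 1/u = 0.6376
Per-period rate: rΔt = 0.12·1 = 0.12, so R = e^0.12 = 1.1275
Risk-neutral probability p = (e^0.12 − 0.6376)/(1.5683 − 0.6376) = 0.4899/0.9307 = 0.5264
Terminal stock prices: S_u = 211.7, S_d = 86.08
Terminal payoffs (S − K): max(91.72, 0) = 91.72, max(-33.92, 0) = 0
Node 0 (S = 135): V_0 = e^(−0.12)·[0.5264·91.7221 + 0.4736·0.0000] = 42.8190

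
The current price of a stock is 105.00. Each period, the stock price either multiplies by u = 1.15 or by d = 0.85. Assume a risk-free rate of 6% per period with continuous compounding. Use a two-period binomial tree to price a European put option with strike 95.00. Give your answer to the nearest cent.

Risk-neutral probability p = (e^0.06 − 0.85)/(1.15 − 0.85) = 0.2118/0.3000 = 0.7061
Terminal stock prices: S_uu = 138.9, S_ud = 102.6, S_dd = 75.86
Terminal payoffs (K − S): max(-43.86, 0) = 0, max(-7.637, 0) = 0, max(19.14, 0) = 19.14
Node u (S = 120.7): V_u = e^(−0.06)·[0.7061·0.0000 + 0.2939·0.0000] = 0.0000
Node d (S = 89.25): V_d = e^(−0.06)·[0.7061·0.0000 + 0.2939·19.1375] = 5.2966
Node 0 (S = 105): V_0 = e^(−0.06)·[0.7061·0.0000 + 0.2939·5.2966] = 1.4659

1.47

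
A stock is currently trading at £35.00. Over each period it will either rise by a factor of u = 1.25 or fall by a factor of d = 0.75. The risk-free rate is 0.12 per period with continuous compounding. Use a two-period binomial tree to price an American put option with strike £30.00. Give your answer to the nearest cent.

£0.81

Risk-neutral probability p = (e^0.12 − 0.75)/(1.25 − 0.75) = 0.3775/0.5000 = 0.7550
Terminal stock prices: S_uu = 54.69, S_ud = 32.81, S_dd = 19.69
Terminal payoffs (K − S): max(-24.69, 0) = 0, max(-2.812, 0) = 0, max(10.31, 0) = 10.31
Node u (S = 43.75): continuation = e^(−0.12)·[0.7550·0.0000 + 0.2450·0.0000] = 0.0000; exercise value = 0.0000 ≤ continuation, so V_u = 0.0000
Node d (S = 26.25): continuation = e^(−0.12)·[0.7550·0.0000 + 0.2450·10.3125] = 2.2409; exercise value = 3.7500 > continuation, so V_d = 3.7500 (exercise)
Node 0 (S = 35): continuation = e^(−0.12)·[0.7550·0.0000 + 0.2450·3.7500] = 0.8149; exercise value = 0.0000 ≤ continuation, so V_0 = 0.8149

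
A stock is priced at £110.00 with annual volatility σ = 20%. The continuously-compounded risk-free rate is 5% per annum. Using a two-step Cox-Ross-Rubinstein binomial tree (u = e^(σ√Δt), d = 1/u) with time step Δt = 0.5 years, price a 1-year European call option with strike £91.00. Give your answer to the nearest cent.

£24.97

CRR parameters: u = e^(σ√Δt) = e^(0.2·√0.5) = 1.1519, d = 1/u = 0.8681
Per-period rate: rΔt = 0.05·0.5 = 0.025, so R = e^0.025 = 1.0253
Risk-neutral probability p = (e^0.025 − 0.8681)/(1.1519 − 0.8681) = 0.1572/0.2838 = 0.5539
Terminal stock prices: S_uu = 146, S_ud = 110, S_dd = 82.9
Terminal payoffs (S − K): max(54.96, 0) = 54.96, max(19, 0) = 19, max(-8.1, 0) = 0
Node u (S = 126.7): V_u = e^(−0.025)·[0.5539·54.9586 + 0.4461·19.0000] = 37.9569
Node d (S = 95.49): V_d = e^(−0.025)·[0.5539·19.0000 + 0.4461·0.0000] = 10.2644
Node 0 (S = 110): V_0 = e^(−0.025)·[0.5539·37.9569 + 0.4461·10.2644] = 24.9714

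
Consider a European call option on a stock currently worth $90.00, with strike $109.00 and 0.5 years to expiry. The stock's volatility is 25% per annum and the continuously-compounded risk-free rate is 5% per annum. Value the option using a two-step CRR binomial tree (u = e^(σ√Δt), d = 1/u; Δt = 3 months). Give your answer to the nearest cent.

$1.72

CRR parameters: u = e^(σ√Δt) = e^(0.25·√0.25) = 1.1331, d = 1/u = 0.8825
Per-period rate: rΔt = 0.05·0.25 = 0.0125, so R = e^0.0125 = 1.0126
Risk-neutral probability p = (e^0.0125 − 0.8825)/(1.1331 − 0.8825) = 0.1301/0.2507 = 0.5190
Terminal stock prices: S_uu = 115.6, S_ud = 90, S_dd = 70.09
Terminal payoffs (S − K): max(6.562, 0) = 6.562, max(-19, 0) = 0, max(-38.91, 0) = 0
Node u (S = 102): V_u = e^(−0.0125)·[0.5190·6.5623 + 0.4810·0.0000] = 3.3633
Node d (S = 79.42): V_d = e^(−0.0125)·[0.5190·0.0000 + 0.4810·0.0000] = 0.0000
Node 0 (S = 90): V_0 = e^(−0.0125)·[0.5190·3.3633 + 0.4810·0.0000] = 1.7238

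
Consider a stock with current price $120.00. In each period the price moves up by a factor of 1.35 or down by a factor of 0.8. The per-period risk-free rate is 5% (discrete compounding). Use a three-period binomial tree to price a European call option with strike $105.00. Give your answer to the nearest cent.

$35.87

Risk-neutral probability p = (1 + 0.05 − 0.8)/(1.35 − 0.8) = 0.2500/0.5500 = 0.4545
Terminal stock prices: S_uuu = 295.2, S_uud = 175, S_udd = 103.7, S_ddd = 61.44
Terminal payoffs (S − K): max(190.2, 0) = 190.2, max(69.96, 0) = 69.96, max(-1.32, 0) = 0, max(-43.56, 0) = 0
Node uu (S = 218.7): V_uu = 1/1.05·[0.4545·190.2450 + 0.5455·69.9600] = 118.7000
Node ud (S = 129.6): V_ud = 1/1.05·[0.4545·69.9600 + 0.5455·0.0000] = 30.2857
Node dd (S = 76.8): V_dd = 1/1.05·[0.4545·0.0000 + 0.5455·0.0000] = 0.0000
Node u (S = 162): V_u = 1/1.05·[0.4545·118.7000 + 0.5455·30.2857] = 67.1181
Node d (S = 96): V_d = 1/1.05·[0.4545·30.2857 + 0.5455·0.0000] = 13.1107
Node 0 (S = 120): V_0 = 1/1.05·[0.4545·67.1181 + 0.5455·13.1107] = 35.8662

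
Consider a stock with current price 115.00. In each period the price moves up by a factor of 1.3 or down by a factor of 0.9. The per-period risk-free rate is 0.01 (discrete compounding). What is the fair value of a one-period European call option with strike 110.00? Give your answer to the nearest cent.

10.75

Risk-neutral probability p = (1 + 0.01 − 0.9)/(1.3 − 0.9) = 0.1100/0.4000 = 0.2750
Terminal stock prices: S_u = 149.5, S_d = 103.5
Terminal payoffs (S − K): max(39.5, 0) = 39.5, max(-6.5, 0) = 0
Node 0 (S = 115): V_0 = 1/1.01·[0.2750·39.5000 + 0.7250·0.0000] = 10.7550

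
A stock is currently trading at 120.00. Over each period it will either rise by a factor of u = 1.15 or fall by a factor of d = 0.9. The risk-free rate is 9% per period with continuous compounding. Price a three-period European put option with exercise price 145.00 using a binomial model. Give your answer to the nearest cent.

4.10

Risk-neutral probability p = (e^0.09 − 0.9)/(1.15 − 0.9) = 0.1942/0.2500 = 0.7767
Terminal stock prices: S_uuu = 182.5, S_uud = 142.8, S_udd = 111.8, S_ddd = 87.48
Terminal payoffs (K − S): max(-37.5, 0) = 0, max(2.17, 0) = 2.17, max(33.22, 0) = 33.22, max(57.52, 0) = 57.52
Node uu (S = 158.7): V_uu = e^(−0.09)·[0.7767·0.0000 + 0.2233·2.1700] = 0.4429
Node ud (S = 124.2): V_ud = e^(−0.09)·[0.7767·2.1700 + 0.2233·33.2200] = 8.3200
Node dd (S = 97.2): V_dd = e^(−0.09)·[0.7767·33.2200 + 0.2233·57.5200] = 35.3200
Node u (S = 138): V_u = e^(−0.09)·[0.7767·0.4429 + 0.2233·8.3200] = 2.0123
Node d (S = 108): V_d = e^(−0.09)·[0.7767·8.3200 + 0.2233·35.3200] = 13.1142
Node 0 (S = 120): V_0 = e^(−0.09)·[0.7767·2.0123 + 0.2233·13.1142] = 4.1048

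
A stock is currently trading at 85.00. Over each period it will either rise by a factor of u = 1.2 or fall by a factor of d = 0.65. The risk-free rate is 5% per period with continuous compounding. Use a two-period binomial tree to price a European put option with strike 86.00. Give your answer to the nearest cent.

10.35

Risk-neutral probability p = (e^0.05 − 0.65)/(1.2 − 0.65) = 0.4013/0.5500 = 0.7296
Terminal stock prices: S_uu = 122.4, S_ud = 66.3, S_dd = 35.91
Terminal payoffs (K − S): max(-36.4, 0) = 0, max(19.7, 0) = 19.7, max(50.09, 0) = 50.09
Node u (S = 102): V_u = e^(−0.05)·[0.7296·0.0000 + 0.2704·19.7000] = 5.0674
Node d (S = 55.25): V_d = e^(−0.05)·[0.7296·19.7000 + 0.2704·50.0875] = 26.5557
Node 0 (S = 85): V_0 = e^(−0.05)·[0.7296·5.0674 + 0.2704·26.5557] = 10.3476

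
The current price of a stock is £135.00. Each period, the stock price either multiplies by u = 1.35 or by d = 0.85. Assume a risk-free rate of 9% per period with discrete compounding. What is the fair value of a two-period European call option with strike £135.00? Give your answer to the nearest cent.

£29.90

Risk-neutral probability p = (1 + 0.09 − 0.85)/(1.35 − 0.85) = 0.2400/0.5000 = 0.4800
Terminal stock prices: S_uu = 246, S_ud = 154.9, S_dd = 97.54
Terminal payoffs (S − K): max(111, 0) = 111, max(19.91, 0) = 19.91, max(-37.46, 0) = 0
Node u (S = 182.2): V_u = 1/1.09·[0.4800·111.0375 + 0.5200·19.9125] = 58.3968
Node d (S = 114.8): V_d = 1/1.09·[0.4800·19.9125 + 0.5200·0.0000] = 8.7688
Node 0 (S = 135): V_0 = 1/1.09·[0.4800·58.3968 + 0.5200·8.7688] = 29.8993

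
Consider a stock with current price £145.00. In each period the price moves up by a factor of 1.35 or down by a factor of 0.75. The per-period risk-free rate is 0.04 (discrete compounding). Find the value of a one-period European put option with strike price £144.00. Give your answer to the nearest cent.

£17.51

Risk-neutral probability p = (1 + 0.04 − 0.75)/(1.35 − 0.75) = 0.2900/0.6000 = 0.4833
Terminal stock prices: S_u = 195.8, S_d = 108.8
Terminal payoffs (K − S): max(-51.75, 0) = 0, max(35.25, 0) = 35.25
Node 0 (S = 145): V_0 = 1/1.04·[0.4833·0.0000 + 0.5167·35.2500] = 17.5120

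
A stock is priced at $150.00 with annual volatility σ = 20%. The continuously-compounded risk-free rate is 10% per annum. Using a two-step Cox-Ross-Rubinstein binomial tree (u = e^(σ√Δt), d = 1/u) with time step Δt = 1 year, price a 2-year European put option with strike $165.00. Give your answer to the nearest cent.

$9.44

CRR parameters: u = e^(σ√Δt) = e^(0.2·√1) = 1.2214, d = 1/u = 0.8187
Per-period rate: rΔt = 0.1·1 = 0.1, so R = e^0.1 = 1.1052
Risk-neutral probability p = (e^0.1 − 0.8187)/(1.2214 − 0.8187) = 0.2864/0.4027 = 0.7113
Terminal stock prices: S_uu = 223.8, S_ud = 150, S_dd = 100.5
Terminal payoffs (K − S): max(-58.77, 0) = 0, max(15, 0) = 15, max(64.45, 0) = 64.45
Node u (S = 183.2): V_u = e^(−0.1)·[0.7113·0.0000 + 0.2887·15.0000] = 3.9177
Node d (S = 122.8): V_d = e^(−0.1)·[0.7113·15.0000 + 0.2887·64.4520] = 26.4886
Node 0 (S = 150): V_0 = e^(−0.1)·[0.7113·3.9177 + 0.2887·26.4886] = 9.4400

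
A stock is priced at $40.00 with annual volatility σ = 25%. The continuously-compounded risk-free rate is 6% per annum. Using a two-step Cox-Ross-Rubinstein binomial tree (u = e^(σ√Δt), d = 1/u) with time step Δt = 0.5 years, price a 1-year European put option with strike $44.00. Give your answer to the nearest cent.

CRR parameters: u = e^(σ√Δt) = e^(0.25·√0.5) = 1.1934, d = 1/u = 0.8380
Per-period rate: rΔt = 0.06·0.5 = 0.03, so R = e^0.03 = 1.0305
Risk-neutral probability p = (e^0.03 − 0.8380)/(1.1934 − 0.8380) = 0.1925/0.3554 = 0.5416
Terminal stock prices: S_uu = 56.96, S_ud = 40, S_dd = 28.09
Terminal payoffs (K − S): max(-12.96, 0) = 0, max(4, 0) = 4, max(15.91, 0) = 15.91
Node u (S = 47.73): V_u = e^(−0.03)·[0.5416·0.0000 + 0.4584·4.0000] = 1.7794
Node d (S = 33.52): V_d = e^(−0.03)·[0.5416·4.0000 + 0.4584·15.9125] = 9.1809
Node 0 (S = 40): V_0 = e^(−0.03)·[0.5416·1.7794 + 0.4584·9.1809] = 5.0193

$5.02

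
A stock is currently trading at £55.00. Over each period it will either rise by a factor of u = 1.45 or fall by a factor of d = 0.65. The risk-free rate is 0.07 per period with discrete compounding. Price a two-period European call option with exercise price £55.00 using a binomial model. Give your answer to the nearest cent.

£14.60

Risk-neutral probability p = (1 + 0.07 − 0.65)/(1.45 − 0.65) = 0.4200/0.8000 = 0.5250
Terminal stock prices: S_uu = 115.6, S_ud = 51.84, S_dd = 23.24
Terminal payoffs (S − K): max(60.64, 0) = 60.64, max(-3.163, 0) = 0, max(-31.76, 0) = 0
Node u (S = 79.75): V_u = 1/1.07·[0.5250·60.6375 + 0.4750·0.0000] = 29.7520
Node d (S = 35.75): V_d = 1/1.07·[0.5250·0.0000 + 0.4750·0.0000] = 0.0000
Node 0 (S = 55): V_0 = 1/1.07·[0.5250·29.7520 + 0.4750·0.0000] = 14.5980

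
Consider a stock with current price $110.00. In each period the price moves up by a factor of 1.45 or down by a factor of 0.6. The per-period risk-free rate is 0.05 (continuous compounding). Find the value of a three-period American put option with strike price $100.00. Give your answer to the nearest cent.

$20.59

Risk-neutral probability p = (e^0.05 − 0.6)/(1.45 − 0.6) = 0.4513/0.8500 = 0.5309
Terminal stock prices: S_uuu = 335.3, S_uud = 138.8, S_udd = 57.42, S_ddd = 23.76
Terminal payoffs (K − S): max(-235.3, 0) = 0, max(-38.76, 0) = 0, max(42.58, 0) = 42.58, max(76.24, 0) = 76.24
Node uu (S = 231.3): continuation = e^(−0.05)·[0.5309·0.0000 + 0.4691·0.0000] = 0.0000; exercise value = 0.0000 ≤ continuation, so V_uu = 0.0000
Node ud (S = 95.7): continuation = e^(−0.05)·[0.5309·0.0000 + 0.4691·42.5800] = 18.9998; exercise value = 4.3000 ≤ continuation, so V_ud = 18.9998
Node dd (S = 39.6): continuation = e^(−0.05)·[0.5309·42.5800 + 0.4691·76.2400] = 55.5229; exercise value = 60.4000 > continuation, so V_dd = 60.4000 (exercise)
Node u (S = 159.5): continuation = e^(−0.05)·[0.5309·0.0000 + 0.4691·18.9998] = 8.4780; exercise value = 0.0000 ≤ continuation, so V_u = 8.4780
Node d (S = 66): continuation = e^(−0.05)·[0.5309·18.9998 + 0.4691·60.4000] = 36.5466; exercise value = 34.0000 ≤ continuation, so V_d = 36.5466
Node 0 (S = 110): continuation = e^(−0.05)·[0.5309·8.4780 + 0.4691·36.5466] = 20.5891; exercise value = 0.0000 ≤ continuation, so V_0 = 20.5891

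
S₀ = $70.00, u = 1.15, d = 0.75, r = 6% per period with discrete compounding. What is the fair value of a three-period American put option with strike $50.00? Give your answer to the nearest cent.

Risk-neutral probability p = (1 + 0.06 − 0.75)/(1.15 − 0.75) = 0.3100/0.4000 = 0.7750
Terminal stock prices: S_uuu = 106.5, S_uud = 69.43, S_udd = 45.28, S_ddd = 29.53
Terminal payoffs (K − S): max(-56.46, 0) = 0, max(-19.43, 0) = 0, max(4.719, 0) = 4.719, max(20.47, 0) = 20.47
Node uu (S = 92.57): continuation = 1/1.06·[0.7750·0.0000 + 0.2250·0.0000] = 0.0000; exercise value = 0.0000 ≤ continuation, so V_uu = 0.0000
Node ud (S = 60.38): continuation = 1/1.06·[0.7750·0.0000 + 0.2250·4.7188] = 1.0016; exercise value = 0.0000 ≤ continuation, so V_ud = 1.0016
Node dd (S = 39.38): continuation = 1/1.06·[0.7750·4.7188 + 0.2250·20.4688] = 7.7948; exercise value = 10.6250 > continuation, so V_dd = 10.6250 (exercise)
Node u (S = 80.5): continuation = 1/1.06·[0.7750·0.0000 + 0.2250·1.0016] = 0.2126; exercise value = 0.0000 ≤ continuation, so V_u = 0.2126
Node d (S = 52.5): continuation = 1/1.06·[0.7750·1.0016 + 0.2250·10.6250] = 2.9876; exercise value = 0.0000 ≤ continuation, so V_d = 2.9876
Node 0 (S = 70): continuation = 1/1.06·[0.7750·0.2126 + 0.2250·2.9876] = 0.7896; exercise value = 0.0000 ≤ continuation, so V_0 = 0.7896

$0.79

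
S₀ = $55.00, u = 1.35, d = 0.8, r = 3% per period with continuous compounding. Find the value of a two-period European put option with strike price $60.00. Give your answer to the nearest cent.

Risk-neutral probability p = (e^0.03 − 0.8)/(1.35 − 0.8) = 0.2305/0.5500 = 0.4190
Terminal stock prices: S_uu = 100.2, S_ud = 59.4, S_dd = 35.2
Terminal payoffs (K − S): max(-40.24, 0) = 0, max(0.6, 0) = 0.6, max(24.8, 0) = 24.8
Node u (S = 74.25): V_u = e^(−0.03)·[0.4190·0.0000 + 0.5810·0.6000] = 0.3383
Node d (S = 44): V_d = e^(−0.03)·[0.4190·0.6000 + 0.5810·24.8000] = 14.2267
Node 0 (S = 55): V_0 = e^(−0.03)·[0.4190·0.3383 + 0.5810·14.2267] = 8.1589

$8.16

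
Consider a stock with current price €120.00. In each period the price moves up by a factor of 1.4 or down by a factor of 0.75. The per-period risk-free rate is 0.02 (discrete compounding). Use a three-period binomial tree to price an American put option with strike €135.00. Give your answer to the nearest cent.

€33.01

Risk-neutral probability p = (1 + 0.02 − 0.75)/(1.4 − 0.75) = 0.2700/0.6500 = 0.4154
Terminal stock prices: S_uuu = 329.3, S_uud = 176.4, S_udd = 94.5, S_ddd = 50.62
Terminal payoffs (K − S): max(-194.3, 0) = 0, max(-41.4, 0) = 0, max(40.5, 0) = 40.5, max(84.38, 0) = 84.38
Node uu (S = 235.2): continuation = 1/1.02·[0.4154·0.0000 + 0.5846·0.0000] = 0.0000; exercise value = 0.0000 ≤ continuation, so V_uu = 0.0000
Node ud (S = 126): continuation = 1/1.02·[0.4154·0.0000 + 0.5846·40.5000] = 23.2127; exercise value = 9.0000 ≤ continuation, so V_ud = 23.2127
Node dd (S = 67.5): continuation = 1/1.02·[0.4154·40.5000 + 0.5846·84.3750] = 64.8529; exercise value = 67.5000 > continuation, so V_dd = 67.5000 (exercise)
Node u (S = 168): continuation = 1/1.02·[0.4154·0.0000 + 0.5846·23.2127] = 13.3044; exercise value = 0.0000 ≤ continuation, so V_u = 13.3044
Node d (S = 90): continuation = 1/1.02·[0.4154·23.2127 + 0.5846·67.5000] = 48.1409; exercise value = 45.0000 ≤ continuation, so V_d = 48.1409
Node 0 (S = 120): continuation = 1/1.02·[0.4154·13.3044 + 0.5846·48.1409] = 33.0102; exercise value = 15.0000 ≤ continuation, so V_0 = 33.0102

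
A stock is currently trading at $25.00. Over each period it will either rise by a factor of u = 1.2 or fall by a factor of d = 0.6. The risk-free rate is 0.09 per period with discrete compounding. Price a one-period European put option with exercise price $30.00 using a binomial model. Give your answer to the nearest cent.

Risk-neutral probability p = (1 + 0.09 − 0.6)/(1.2 − 0.6) = 0.4900/0.6000 = 0.8167
Terminal stock prices: S_u = 30, S_d = 15
Terminal payoffs (K − S): max(0, 0) = 0, max(15, 0) = 15
Node 0 (S = 25): V_0 = 1/1.09·[0.8167·0.0000 + 0.1833·15.0000] = 2.5229

$2.52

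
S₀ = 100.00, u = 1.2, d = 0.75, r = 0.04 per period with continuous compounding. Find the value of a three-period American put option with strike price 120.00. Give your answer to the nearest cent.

23.20

Risk-neutral probability p = (e^0.04 − 0.75)/(1.2 − 0.75) = 0.2908/0.4500 = 0.6462
Terminal stock prices: S_uuu = 172.8, S_uud = 108, S_udd = 67.5, S_ddd = 42.19
Terminal payoffs (K − S): max(-52.8, 0) = 0, max(12, 0) = 12, max(52.5, 0) = 52.5, max(77.81, 0) = 77.81
Node uu (S = 144): continuation = e^(−0.04)·[0.6462·0.0000 + 0.3538·12.0000] = 4.0786; exercise value = 0.0000 ≤ continuation, so V_uu = 4.0786
Node ud (S = 90): continuation = e^(−0.04)·[0.6462·12.0000 + 0.3538·52.5000] = 25.2947; exercise value = 30.0000 > continuation, so V_ud = 30.0000 (exercise)
Node dd (S = 56.25): continuation = e^(−0.04)·[0.6462·52.5000 + 0.3538·77.8125] = 59.0447; exercise value = 63.7500 > continuation, so V_dd = 63.7500 (exercise)
Node u (S = 120): continuation = e^(−0.04)·[0.6462·4.0786 + 0.3538·30.0000] = 12.7289; exercise value = 0.0000 ≤ continuation, so V_u = 12.7289
Node d (S = 75): continuation = e^(−0.04)·[0.6462·30.0000 + 0.3538·63.7500] = 40.2947; exercise value = 45.0000 > continuation, so V_d = 45.0000 (exercise)
Node 0 (S = 100): continuation = e^(−0.04)·[0.6462·12.7289 + 0.3538·45.0000] = 23.1982; exercise value = 20.0000 ≤ continuation, so V_0 = 23.1982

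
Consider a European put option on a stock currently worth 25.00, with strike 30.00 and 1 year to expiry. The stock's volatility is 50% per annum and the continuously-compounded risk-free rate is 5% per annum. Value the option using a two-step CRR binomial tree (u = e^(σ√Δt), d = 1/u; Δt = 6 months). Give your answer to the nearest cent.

7.48

CRR parameters: u = e^(σ√Δt) = e^(0.5·√0.5) = 1.4241, d = 1/u = 0.7022
Per-period rate: rΔt = 0.05·0.5 = 0.025, so R = e^0.025 = 1.0253
Risk-neutral probability p = (e^0.025 − 0.7022)/(1.4241 − 0.7022) = 0.3231/0.7219 = 0.4476
Terminal stock prices: S_uu = 50.7, S_ud = 25, S_dd = 12.33
Terminal payoffs (K − S): max(-20.7, 0) = 0, max(5, 0) = 5, max(17.67, 0) = 17.67
Node u (S = 35.6): V_u = e^(−0.025)·[0.4476·0.0000 + 0.5524·5.0000] = 2.6939
Node d (S = 17.55): V_d = e^(−0.025)·[0.4476·5.0000 + 0.5524·17.6733] = 11.7046
Node 0 (S = 25): V_0 = e^(−0.025)·[0.4476·2.6939 + 0.5524·11.7046] = 7.4821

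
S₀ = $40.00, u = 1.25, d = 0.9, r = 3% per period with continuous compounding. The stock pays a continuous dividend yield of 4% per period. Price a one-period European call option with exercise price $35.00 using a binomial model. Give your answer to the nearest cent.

$4.47

Per-period risk-free factor R = e^0.03 = 1.0305; dividend-adjusted growth = e^(0.03−0.04) = 0.9900.
Risk-neutral probability p = (0.9900 − 0.9)/(1.25 − 0.9) = 0.0900/0.3500 = 0.2573
Terminal stock prices: S_u = 50, S_d = 36
Terminal payoffs (S − K): max(15, 0) = 15, max(1, 0) = 1
Node 0 (S = 40): V_0 = e^(−0.03)·[0.2573·15.0000 + 0.7427·1.0000] = 4.4660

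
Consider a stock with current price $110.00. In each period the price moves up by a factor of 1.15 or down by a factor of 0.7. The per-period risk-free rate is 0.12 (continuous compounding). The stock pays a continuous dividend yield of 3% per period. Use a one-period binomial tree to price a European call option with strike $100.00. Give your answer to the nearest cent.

$20.59

Per-period risk-free factor R = e^0.12 = 1.1275; dividend-adjusted growth = e^(0.12−0.03) = 1.0942.
Risk-neutral probability p = (1.0942 − 0.7)/(1.15 − 0.7) = 0.3942/0.4500 = 0.8759
Terminal stock prices: S_u = 126.5, S_d = 77
Terminal payoffs (S − K): max(26.5, 0) = 26.5, max(-23, 0) = 0
Node 0 (S = 110): V_0 = e^(−0.12)·[0.8759·26.5000 + 0.1241·0.0000] = 20.5876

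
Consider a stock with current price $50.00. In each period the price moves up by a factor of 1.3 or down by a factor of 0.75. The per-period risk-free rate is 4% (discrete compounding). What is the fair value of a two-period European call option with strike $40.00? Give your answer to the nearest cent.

Risk-neutral probability p = (1 + 0.04 − 0.75)/(1.3 − 0.75) = 0.2900/0.5500 = 0.5273
Terminal stock prices: S_uu = 84.5, S_ud = 48.75, S_dd = 28.12
Terminal payoffs (S − K): max(44.5, 0) = 44.5, max(8.75, 0) = 8.75, max(-11.88, 0) = 0
Node u (S = 65): V_u = 1/1.04·[0.5273·44.5000 + 0.4727·8.7500] = 26.5385
Node d (S = 37.5): V_d = 1/1.04·[0.5273·8.7500 + 0.4727·0.0000] = 4.4362
Node 0 (S = 50): V_0 = 1/1.04·[0.5273·26.5385 + 0.4727·4.4362] = 15.4713

$15.47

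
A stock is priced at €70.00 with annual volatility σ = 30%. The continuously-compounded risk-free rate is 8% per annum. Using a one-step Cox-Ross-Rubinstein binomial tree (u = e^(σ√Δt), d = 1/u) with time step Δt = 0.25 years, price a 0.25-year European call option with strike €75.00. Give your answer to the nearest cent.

€3.29

CRR parameters: u = e^(σ√Δt) = e^(0.3·√0.25) = 1.1618, d = 1/u = 0.8607
Per-period rate: rΔt = 0.08·0.25 = 0.02, so R = e^0.02 = 1.0202
Risk-neutral probability p = (e^0.02 − 0.8607)/(1.1618 − 0.8607) = 0.1595/0.3011 = 0.5297
Terminal stock prices: S_u = 81.33, S_d = 60.25
Terminal payoffs (S − K): max(6.328, 0) = 6.328, max(-14.75, 0) = 0
Node 0 (S = 70): V_0 = e^(−0.02)·[0.5297·6.3284 + 0.4703·0.0000] = 3.2855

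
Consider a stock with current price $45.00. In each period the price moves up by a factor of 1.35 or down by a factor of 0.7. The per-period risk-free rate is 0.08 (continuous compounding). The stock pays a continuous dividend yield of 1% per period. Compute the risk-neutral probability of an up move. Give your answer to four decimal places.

p = 0.5731

Per-period risk-free factor R = e^0.08 = 1.0833; dividend-adjusted growth = e^(0.08−0.01) = 1.0725.
Risk-neutral probability p = (1.0725 − 0.7)/(1.35 − 0.7) = 0.3725/0.6500 = 0.5731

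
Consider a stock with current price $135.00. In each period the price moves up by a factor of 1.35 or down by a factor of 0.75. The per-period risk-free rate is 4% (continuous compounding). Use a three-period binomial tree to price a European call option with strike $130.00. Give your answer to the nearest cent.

Risk-neutral probability p = (e^0.04 − 0.75)/(1.35 − 0.75) = 0.2908/0.6000 = 0.4847
Terminal stock prices: S_uuu = 332.2, S_uud = 184.5, S_udd = 102.5, S_ddd = 56.95
Terminal payoffs (S − K): max(202.2, 0) = 202.2, max(54.53, 0) = 54.53, max(-27.48, 0) = 0, max(-73.05, 0) = 0
Node uu (S = 246): V_uu = e^(−0.04)·[0.4847·202.1506 + 0.5153·54.5281] = 121.1349
Node ud (S = 136.7): V_ud = e^(−0.04)·[0.4847·54.5281 + 0.5153·0.0000] = 25.3927
Node dd (S = 75.94): V_dd = e^(−0.04)·[0.4847·0.0000 + 0.5153·0.0000] = 0.0000
Node u (S = 182.2): V_u = e^(−0.04)·[0.4847·121.1349 + 0.5153·25.3927] = 68.9822
Node d (S = 101.2): V_d = e^(−0.04)·[0.4847·25.3927 + 0.5153·0.0000] = 11.8248
Node 0 (S = 135): V_0 = e^(−0.04)·[0.4847·68.9822 + 0.5153·11.8248] = 37.9782

$37.98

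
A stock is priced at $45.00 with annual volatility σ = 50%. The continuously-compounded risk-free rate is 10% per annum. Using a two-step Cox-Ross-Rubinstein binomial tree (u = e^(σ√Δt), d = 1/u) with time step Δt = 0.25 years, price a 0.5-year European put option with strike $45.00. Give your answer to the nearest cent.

CRR parameters: u = e^(σ√Δt) = e^(0.5·√0.25) = 1.2840, d = 1/u = 0.7788
Per-period rate: rΔt = 0.1·0.25 = 0.025, so R = e^0.025 = 1.0253
Risk-neutral probability p = (e^0.025 − 0.7788)/(1.2840 − 0.7788) = 0.2465/0.5052 = 0.4879
Terminal stock prices: S_uu = 74.19, S_ud = 45, S_dd = 27.29
Terminal payoffs (K − S): max(-29.19, 0) = 0, max(0, 0) = 0, max(17.71, 0) = 17.71
Node u (S = 57.78): V_u = e^(−0.025)·[0.4879·0.0000 + 0.5121·0.0000] = 0.0000
Node d (S = 35.05): V_d = e^(−0.025)·[0.4879·0.0000 + 0.5121·17.7061] = 8.8429
Node 0 (S = 45): V_0 = e^(−0.025)·[0.4879·0.0000 + 0.5121·8.8429] = 4.4164

$4.42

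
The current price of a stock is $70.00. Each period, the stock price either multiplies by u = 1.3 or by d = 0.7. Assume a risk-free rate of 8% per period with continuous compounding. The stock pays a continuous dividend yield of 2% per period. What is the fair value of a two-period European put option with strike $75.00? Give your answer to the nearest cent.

$10.07

Per-period risk-free factor R = e^0.08 = 1.0833; dividend-adjusted growth = e^(0.08−0.02) = 1.0618.
Risk-neutral probability p = (1.0618 − 0.7)/(1.3 − 0.7) = 0.3618/0.6000 = 0.6031
Terminal stock prices: S_uu = 118.3, S_ud = 63.7, S_dd = 34.3
Terminal payoffs (K − S): max(-43.3, 0) = 0, max(11.3, 0) = 11.3, max(40.7, 0) = 40.7
Node u (S = 91): V_u = e^(−0.08)·[0.6031·0.0000 + 0.3969·11.3000] = 4.1406
Node d (S = 49): V_d = e^(−0.08)·[0.6031·11.3000 + 0.3969·40.7000] = 21.2040
Node 0 (S = 70): V_0 = e^(−0.08)·[0.6031·4.1406 + 0.3969·21.2040] = 10.0746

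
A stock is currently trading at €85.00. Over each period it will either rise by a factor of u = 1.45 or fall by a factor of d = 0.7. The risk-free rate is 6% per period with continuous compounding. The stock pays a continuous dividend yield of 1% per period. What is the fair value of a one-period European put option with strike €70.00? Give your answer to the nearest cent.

Per-period risk-free factor R = e^0.06 = 1.0618; dividend-adjusted growth = e^(0.06−0.01) = 1.0513.
Risk-neutral probability p = (1.0513 − 0.7)/(1.45 − 0.7) = 0.3513/0.7500 = 0.4684
Terminal stock prices: S_u = 123.2, S_d = 59.5
Terminal payoffs (K − S): max(-53.25, 0) = 0, max(10.5, 0) = 10.5
Node 0 (S = 85): V_0 = e^(−0.06)·[0.4684·0.0000 + 0.5316·10.5000] = 5.2571

€5.26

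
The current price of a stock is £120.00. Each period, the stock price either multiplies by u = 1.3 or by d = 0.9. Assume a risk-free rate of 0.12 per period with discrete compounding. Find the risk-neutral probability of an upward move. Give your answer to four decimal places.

p = 0.5500

Risk-neutral probability p = (1 + 0.12 − 0.9)/(1.3 − 0.9) = 0.2200/0.4000 = 0.5500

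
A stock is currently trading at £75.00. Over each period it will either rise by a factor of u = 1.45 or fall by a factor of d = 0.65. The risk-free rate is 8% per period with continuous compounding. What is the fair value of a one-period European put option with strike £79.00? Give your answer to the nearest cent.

£12.80

Risk-neutral probability p = (e^0.08 − 0.65)/(1.45 − 0.65) = 0.4333/0.8000 = 0.5416
Terminal stock prices: S_u = 108.8, S_d = 48.75
Terminal payoffs (K − S): max(-29.75, 0) = 0, max(30.25, 0) = 30.25
Node 0 (S = 75): V_0 = e^(−0.08)·[0.5416·0.0000 + 0.4584·30.2500] = 12.8002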